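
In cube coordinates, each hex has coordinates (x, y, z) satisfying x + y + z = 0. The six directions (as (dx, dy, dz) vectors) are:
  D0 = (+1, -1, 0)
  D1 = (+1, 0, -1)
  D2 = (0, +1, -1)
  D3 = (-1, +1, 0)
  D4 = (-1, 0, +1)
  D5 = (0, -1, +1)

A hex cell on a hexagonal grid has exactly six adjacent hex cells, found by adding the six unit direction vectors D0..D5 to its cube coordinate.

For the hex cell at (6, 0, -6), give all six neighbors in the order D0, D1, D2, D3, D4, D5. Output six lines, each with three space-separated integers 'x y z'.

Center: (6, 0, -6). Add each direction:
  D0: (6, 0, -6) + (1, -1, 0) = (7, -1, -6)
  D1: (6, 0, -6) + (1, 0, -1) = (7, 0, -7)
  D2: (6, 0, -6) + (0, 1, -1) = (6, 1, -7)
  D3: (6, 0, -6) + (-1, 1, 0) = (5, 1, -6)
  D4: (6, 0, -6) + (-1, 0, 1) = (5, 0, -5)
  D5: (6, 0, -6) + (0, -1, 1) = (6, -1, -5)

Answer: 7 -1 -6
7 0 -7
6 1 -7
5 1 -6
5 0 -5
6 -1 -5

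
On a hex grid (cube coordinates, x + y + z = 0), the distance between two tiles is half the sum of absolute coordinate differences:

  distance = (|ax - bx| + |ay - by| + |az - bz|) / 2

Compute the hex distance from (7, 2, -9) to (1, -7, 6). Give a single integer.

Answer: 15

Derivation:
|ax - bx| = |7 - 1| = 6
|ay - by| = |2 - (-7)| = 9
|az - bz| = |-9 - 6| = 15
distance = (6 + 9 + 15) / 2 = 30 / 2 = 15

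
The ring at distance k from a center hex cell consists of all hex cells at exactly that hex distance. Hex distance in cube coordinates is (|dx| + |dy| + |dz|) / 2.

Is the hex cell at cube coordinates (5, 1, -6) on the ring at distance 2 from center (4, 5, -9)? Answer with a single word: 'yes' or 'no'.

|px - cx| = |5 - 4| = 1
|py - cy| = |1 - 5| = 4
|pz - cz| = |-6 - (-9)| = 3
distance = (1+4+3)/2 = 8/2 = 4
radius = 2; distance != radius -> no

Answer: no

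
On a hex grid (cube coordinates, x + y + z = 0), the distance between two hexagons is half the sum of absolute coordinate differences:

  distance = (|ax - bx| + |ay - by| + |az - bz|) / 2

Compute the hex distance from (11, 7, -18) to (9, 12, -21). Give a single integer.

|ax - bx| = |11 - 9| = 2
|ay - by| = |7 - 12| = 5
|az - bz| = |-18 - (-21)| = 3
distance = (2 + 5 + 3) / 2 = 10 / 2 = 5

Answer: 5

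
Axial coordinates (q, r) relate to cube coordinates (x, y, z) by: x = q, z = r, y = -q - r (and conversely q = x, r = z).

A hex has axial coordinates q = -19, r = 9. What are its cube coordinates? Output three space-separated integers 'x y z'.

Answer: -19 10 9

Derivation:
x = q = -19
z = r = 9
y = -x - z = -(-19) - (9) = 10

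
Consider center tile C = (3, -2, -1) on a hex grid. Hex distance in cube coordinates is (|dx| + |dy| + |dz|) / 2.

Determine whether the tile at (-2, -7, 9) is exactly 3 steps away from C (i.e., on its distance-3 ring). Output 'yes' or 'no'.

Answer: no

Derivation:
|px - cx| = |-2 - 3| = 5
|py - cy| = |-7 - (-2)| = 5
|pz - cz| = |9 - (-1)| = 10
distance = (5+5+10)/2 = 20/2 = 10
radius = 3; distance != radius -> no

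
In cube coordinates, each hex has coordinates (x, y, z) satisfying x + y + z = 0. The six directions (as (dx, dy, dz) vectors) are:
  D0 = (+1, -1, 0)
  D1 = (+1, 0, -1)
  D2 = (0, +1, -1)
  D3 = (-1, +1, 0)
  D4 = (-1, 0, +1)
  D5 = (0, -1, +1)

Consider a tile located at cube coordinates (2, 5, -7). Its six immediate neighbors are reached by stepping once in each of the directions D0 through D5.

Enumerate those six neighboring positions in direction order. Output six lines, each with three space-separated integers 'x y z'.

Answer: 3 4 -7
3 5 -8
2 6 -8
1 6 -7
1 5 -6
2 4 -6

Derivation:
Center: (2, 5, -7). Add each direction:
  D0: (2, 5, -7) + (1, -1, 0) = (3, 4, -7)
  D1: (2, 5, -7) + (1, 0, -1) = (3, 5, -8)
  D2: (2, 5, -7) + (0, 1, -1) = (2, 6, -8)
  D3: (2, 5, -7) + (-1, 1, 0) = (1, 6, -7)
  D4: (2, 5, -7) + (-1, 0, 1) = (1, 5, -6)
  D5: (2, 5, -7) + (0, -1, 1) = (2, 4, -6)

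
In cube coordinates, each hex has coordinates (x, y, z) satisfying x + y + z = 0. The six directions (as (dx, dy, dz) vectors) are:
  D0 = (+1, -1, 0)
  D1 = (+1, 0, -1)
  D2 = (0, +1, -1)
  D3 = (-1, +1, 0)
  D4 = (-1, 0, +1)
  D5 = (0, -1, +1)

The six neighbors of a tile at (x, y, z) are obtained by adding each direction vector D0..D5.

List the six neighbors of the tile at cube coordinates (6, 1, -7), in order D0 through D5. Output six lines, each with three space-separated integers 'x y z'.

Center: (6, 1, -7). Add each direction:
  D0: (6, 1, -7) + (1, -1, 0) = (7, 0, -7)
  D1: (6, 1, -7) + (1, 0, -1) = (7, 1, -8)
  D2: (6, 1, -7) + (0, 1, -1) = (6, 2, -8)
  D3: (6, 1, -7) + (-1, 1, 0) = (5, 2, -7)
  D4: (6, 1, -7) + (-1, 0, 1) = (5, 1, -6)
  D5: (6, 1, -7) + (0, -1, 1) = (6, 0, -6)

Answer: 7 0 -7
7 1 -8
6 2 -8
5 2 -7
5 1 -6
6 0 -6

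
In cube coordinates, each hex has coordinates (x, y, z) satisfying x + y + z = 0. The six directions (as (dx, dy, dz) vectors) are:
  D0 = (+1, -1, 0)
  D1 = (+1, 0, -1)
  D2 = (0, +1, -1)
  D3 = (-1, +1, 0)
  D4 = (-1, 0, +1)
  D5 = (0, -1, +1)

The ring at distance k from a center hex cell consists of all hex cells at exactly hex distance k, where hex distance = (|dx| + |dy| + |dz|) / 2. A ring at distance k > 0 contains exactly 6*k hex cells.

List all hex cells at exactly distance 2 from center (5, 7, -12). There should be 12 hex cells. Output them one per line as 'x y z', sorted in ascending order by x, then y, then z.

Walk ring at distance 2 from (5, 7, -12):
Start at center + D4*2 = (3, 7, -10)
  hex 0: (3, 7, -10)
  hex 1: (4, 6, -10)
  hex 2: (5, 5, -10)
  hex 3: (6, 5, -11)
  hex 4: (7, 5, -12)
  hex 5: (7, 6, -13)
  hex 6: (7, 7, -14)
  hex 7: (6, 8, -14)
  hex 8: (5, 9, -14)
  hex 9: (4, 9, -13)
  hex 10: (3, 9, -12)
  hex 11: (3, 8, -11)
Sorted: 12 hexes.

Answer: 3 7 -10
3 8 -11
3 9 -12
4 6 -10
4 9 -13
5 5 -10
5 9 -14
6 5 -11
6 8 -14
7 5 -12
7 6 -13
7 7 -14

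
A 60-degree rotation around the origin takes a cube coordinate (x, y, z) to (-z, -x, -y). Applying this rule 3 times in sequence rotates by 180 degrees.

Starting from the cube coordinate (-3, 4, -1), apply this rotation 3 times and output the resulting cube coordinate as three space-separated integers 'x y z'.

Start: (-3, 4, -1)
Step 1: (-3, 4, -1) -> (-(-1), -(-3), -(4)) = (1, 3, -4)
Step 2: (1, 3, -4) -> (-(-4), -(1), -(3)) = (4, -1, -3)
Step 3: (4, -1, -3) -> (-(-3), -(4), -(-1)) = (3, -4, 1)

Answer: 3 -4 1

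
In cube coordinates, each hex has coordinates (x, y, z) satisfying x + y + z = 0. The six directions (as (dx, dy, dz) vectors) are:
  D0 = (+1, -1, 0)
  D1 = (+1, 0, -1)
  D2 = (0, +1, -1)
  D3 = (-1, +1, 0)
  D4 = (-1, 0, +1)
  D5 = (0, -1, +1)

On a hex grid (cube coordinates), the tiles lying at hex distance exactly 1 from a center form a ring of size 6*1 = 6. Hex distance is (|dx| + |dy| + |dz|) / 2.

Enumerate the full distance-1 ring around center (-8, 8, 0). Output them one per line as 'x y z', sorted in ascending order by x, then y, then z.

Answer: -9 8 1
-9 9 0
-8 7 1
-8 9 -1
-7 7 0
-7 8 -1

Derivation:
Walk ring at distance 1 from (-8, 8, 0):
Start at center + D4*1 = (-9, 8, 1)
  hex 0: (-9, 8, 1)
  hex 1: (-8, 7, 1)
  hex 2: (-7, 7, 0)
  hex 3: (-7, 8, -1)
  hex 4: (-8, 9, -1)
  hex 5: (-9, 9, 0)
Sorted: 6 hexes.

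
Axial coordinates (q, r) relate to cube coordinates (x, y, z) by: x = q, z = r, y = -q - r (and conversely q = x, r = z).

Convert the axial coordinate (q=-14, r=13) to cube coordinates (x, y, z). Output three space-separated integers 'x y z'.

x = q = -14
z = r = 13
y = -x - z = -(-14) - (13) = 1

Answer: -14 1 13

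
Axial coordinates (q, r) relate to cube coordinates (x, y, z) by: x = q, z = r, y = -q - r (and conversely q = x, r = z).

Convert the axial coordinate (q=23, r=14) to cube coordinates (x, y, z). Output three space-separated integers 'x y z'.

Answer: 23 -37 14

Derivation:
x = q = 23
z = r = 14
y = -x - z = -(23) - (14) = -37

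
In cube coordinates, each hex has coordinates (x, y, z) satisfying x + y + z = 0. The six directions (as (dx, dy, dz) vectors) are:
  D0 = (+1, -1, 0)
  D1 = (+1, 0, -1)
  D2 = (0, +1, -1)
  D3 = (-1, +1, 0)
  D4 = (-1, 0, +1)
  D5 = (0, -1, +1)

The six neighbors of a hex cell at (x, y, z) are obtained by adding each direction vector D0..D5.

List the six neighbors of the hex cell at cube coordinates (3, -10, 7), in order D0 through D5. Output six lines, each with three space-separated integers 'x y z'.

Center: (3, -10, 7). Add each direction:
  D0: (3, -10, 7) + (1, -1, 0) = (4, -11, 7)
  D1: (3, -10, 7) + (1, 0, -1) = (4, -10, 6)
  D2: (3, -10, 7) + (0, 1, -1) = (3, -9, 6)
  D3: (3, -10, 7) + (-1, 1, 0) = (2, -9, 7)
  D4: (3, -10, 7) + (-1, 0, 1) = (2, -10, 8)
  D5: (3, -10, 7) + (0, -1, 1) = (3, -11, 8)

Answer: 4 -11 7
4 -10 6
3 -9 6
2 -9 7
2 -10 8
3 -11 8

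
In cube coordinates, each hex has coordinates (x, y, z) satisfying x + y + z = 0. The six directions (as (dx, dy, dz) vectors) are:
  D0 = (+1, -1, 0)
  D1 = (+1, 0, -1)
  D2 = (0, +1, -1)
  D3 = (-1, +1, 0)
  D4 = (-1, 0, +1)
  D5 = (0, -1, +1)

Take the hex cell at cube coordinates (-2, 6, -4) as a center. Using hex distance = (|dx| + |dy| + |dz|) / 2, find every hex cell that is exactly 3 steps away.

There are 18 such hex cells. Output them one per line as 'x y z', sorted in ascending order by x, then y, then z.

Walk ring at distance 3 from (-2, 6, -4):
Start at center + D4*3 = (-5, 6, -1)
  hex 0: (-5, 6, -1)
  hex 1: (-4, 5, -1)
  hex 2: (-3, 4, -1)
  hex 3: (-2, 3, -1)
  hex 4: (-1, 3, -2)
  hex 5: (0, 3, -3)
  hex 6: (1, 3, -4)
  hex 7: (1, 4, -5)
  hex 8: (1, 5, -6)
  hex 9: (1, 6, -7)
  hex 10: (0, 7, -7)
  hex 11: (-1, 8, -7)
  hex 12: (-2, 9, -7)
  hex 13: (-3, 9, -6)
  hex 14: (-4, 9, -5)
  hex 15: (-5, 9, -4)
  hex 16: (-5, 8, -3)
  hex 17: (-5, 7, -2)
Sorted: 18 hexes.

Answer: -5 6 -1
-5 7 -2
-5 8 -3
-5 9 -4
-4 5 -1
-4 9 -5
-3 4 -1
-3 9 -6
-2 3 -1
-2 9 -7
-1 3 -2
-1 8 -7
0 3 -3
0 7 -7
1 3 -4
1 4 -5
1 5 -6
1 6 -7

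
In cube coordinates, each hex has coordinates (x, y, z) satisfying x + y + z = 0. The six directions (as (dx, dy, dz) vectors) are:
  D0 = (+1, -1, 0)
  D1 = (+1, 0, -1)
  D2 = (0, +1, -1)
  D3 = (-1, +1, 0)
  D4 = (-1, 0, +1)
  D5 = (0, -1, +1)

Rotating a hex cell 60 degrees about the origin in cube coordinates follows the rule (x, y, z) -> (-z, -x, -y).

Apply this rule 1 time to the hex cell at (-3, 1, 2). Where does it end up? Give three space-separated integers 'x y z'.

Answer: -2 3 -1

Derivation:
Start: (-3, 1, 2)
Step 1: (-3, 1, 2) -> (-(2), -(-3), -(1)) = (-2, 3, -1)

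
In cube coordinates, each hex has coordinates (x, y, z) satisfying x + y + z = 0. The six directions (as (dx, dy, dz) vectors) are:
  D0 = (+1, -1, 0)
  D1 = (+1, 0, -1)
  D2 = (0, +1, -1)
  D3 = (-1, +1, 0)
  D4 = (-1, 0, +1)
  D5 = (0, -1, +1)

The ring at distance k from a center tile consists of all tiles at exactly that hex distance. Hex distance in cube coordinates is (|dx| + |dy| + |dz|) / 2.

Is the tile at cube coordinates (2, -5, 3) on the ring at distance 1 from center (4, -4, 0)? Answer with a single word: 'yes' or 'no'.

Answer: no

Derivation:
|px - cx| = |2 - 4| = 2
|py - cy| = |-5 - (-4)| = 1
|pz - cz| = |3 - 0| = 3
distance = (2+1+3)/2 = 6/2 = 3
radius = 1; distance != radius -> no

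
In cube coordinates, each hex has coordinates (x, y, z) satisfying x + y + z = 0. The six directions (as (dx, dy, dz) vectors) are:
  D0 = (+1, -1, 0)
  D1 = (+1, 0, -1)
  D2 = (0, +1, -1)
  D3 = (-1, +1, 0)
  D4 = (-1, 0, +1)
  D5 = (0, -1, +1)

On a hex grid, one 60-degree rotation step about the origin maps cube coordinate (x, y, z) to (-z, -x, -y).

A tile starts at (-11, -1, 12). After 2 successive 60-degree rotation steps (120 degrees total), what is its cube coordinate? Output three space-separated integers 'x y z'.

Start: (-11, -1, 12)
Step 1: (-11, -1, 12) -> (-(12), -(-11), -(-1)) = (-12, 11, 1)
Step 2: (-12, 11, 1) -> (-(1), -(-12), -(11)) = (-1, 12, -11)

Answer: -1 12 -11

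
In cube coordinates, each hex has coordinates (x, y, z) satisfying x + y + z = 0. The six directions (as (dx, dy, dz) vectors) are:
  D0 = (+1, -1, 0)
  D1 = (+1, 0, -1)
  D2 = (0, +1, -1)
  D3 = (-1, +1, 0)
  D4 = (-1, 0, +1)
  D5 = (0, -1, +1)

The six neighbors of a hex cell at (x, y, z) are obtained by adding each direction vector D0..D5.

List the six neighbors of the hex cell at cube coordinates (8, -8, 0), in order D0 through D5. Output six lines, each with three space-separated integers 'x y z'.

Answer: 9 -9 0
9 -8 -1
8 -7 -1
7 -7 0
7 -8 1
8 -9 1

Derivation:
Center: (8, -8, 0). Add each direction:
  D0: (8, -8, 0) + (1, -1, 0) = (9, -9, 0)
  D1: (8, -8, 0) + (1, 0, -1) = (9, -8, -1)
  D2: (8, -8, 0) + (0, 1, -1) = (8, -7, -1)
  D3: (8, -8, 0) + (-1, 1, 0) = (7, -7, 0)
  D4: (8, -8, 0) + (-1, 0, 1) = (7, -8, 1)
  D5: (8, -8, 0) + (0, -1, 1) = (8, -9, 1)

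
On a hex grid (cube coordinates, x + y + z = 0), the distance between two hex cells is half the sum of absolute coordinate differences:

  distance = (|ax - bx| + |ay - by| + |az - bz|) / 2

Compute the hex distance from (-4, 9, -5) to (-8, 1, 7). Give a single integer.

|ax - bx| = |-4 - (-8)| = 4
|ay - by| = |9 - 1| = 8
|az - bz| = |-5 - 7| = 12
distance = (4 + 8 + 12) / 2 = 24 / 2 = 12

Answer: 12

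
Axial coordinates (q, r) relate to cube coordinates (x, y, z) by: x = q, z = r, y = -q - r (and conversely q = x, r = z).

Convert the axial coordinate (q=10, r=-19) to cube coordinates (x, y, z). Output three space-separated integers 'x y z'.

Answer: 10 9 -19

Derivation:
x = q = 10
z = r = -19
y = -x - z = -(10) - (-19) = 9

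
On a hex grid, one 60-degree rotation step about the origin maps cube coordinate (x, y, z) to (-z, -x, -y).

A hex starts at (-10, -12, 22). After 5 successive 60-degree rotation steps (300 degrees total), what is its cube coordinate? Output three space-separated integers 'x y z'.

Start: (-10, -12, 22)
Step 1: (-10, -12, 22) -> (-(22), -(-10), -(-12)) = (-22, 10, 12)
Step 2: (-22, 10, 12) -> (-(12), -(-22), -(10)) = (-12, 22, -10)
Step 3: (-12, 22, -10) -> (-(-10), -(-12), -(22)) = (10, 12, -22)
Step 4: (10, 12, -22) -> (-(-22), -(10), -(12)) = (22, -10, -12)
Step 5: (22, -10, -12) -> (-(-12), -(22), -(-10)) = (12, -22, 10)

Answer: 12 -22 10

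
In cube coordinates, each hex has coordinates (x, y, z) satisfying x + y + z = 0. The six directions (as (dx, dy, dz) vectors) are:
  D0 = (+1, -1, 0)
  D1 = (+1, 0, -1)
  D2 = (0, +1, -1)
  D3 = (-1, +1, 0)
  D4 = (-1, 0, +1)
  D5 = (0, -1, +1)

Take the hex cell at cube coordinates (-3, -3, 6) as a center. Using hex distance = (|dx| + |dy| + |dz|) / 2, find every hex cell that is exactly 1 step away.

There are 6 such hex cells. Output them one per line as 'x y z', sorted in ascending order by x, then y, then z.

Answer: -4 -3 7
-4 -2 6
-3 -4 7
-3 -2 5
-2 -4 6
-2 -3 5

Derivation:
Walk ring at distance 1 from (-3, -3, 6):
Start at center + D4*1 = (-4, -3, 7)
  hex 0: (-4, -3, 7)
  hex 1: (-3, -4, 7)
  hex 2: (-2, -4, 6)
  hex 3: (-2, -3, 5)
  hex 4: (-3, -2, 5)
  hex 5: (-4, -2, 6)
Sorted: 6 hexes.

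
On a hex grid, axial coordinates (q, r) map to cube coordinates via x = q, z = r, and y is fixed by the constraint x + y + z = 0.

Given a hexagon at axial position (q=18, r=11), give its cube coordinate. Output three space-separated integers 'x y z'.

x = q = 18
z = r = 11
y = -x - z = -(18) - (11) = -29

Answer: 18 -29 11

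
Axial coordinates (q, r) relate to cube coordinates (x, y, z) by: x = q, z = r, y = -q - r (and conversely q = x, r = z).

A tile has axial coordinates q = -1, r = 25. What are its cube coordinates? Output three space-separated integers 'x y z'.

x = q = -1
z = r = 25
y = -x - z = -(-1) - (25) = -24

Answer: -1 -24 25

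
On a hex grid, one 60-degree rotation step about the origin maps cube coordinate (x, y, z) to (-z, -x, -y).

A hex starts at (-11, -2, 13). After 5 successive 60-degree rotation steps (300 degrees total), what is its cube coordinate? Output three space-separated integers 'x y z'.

Start: (-11, -2, 13)
Step 1: (-11, -2, 13) -> (-(13), -(-11), -(-2)) = (-13, 11, 2)
Step 2: (-13, 11, 2) -> (-(2), -(-13), -(11)) = (-2, 13, -11)
Step 3: (-2, 13, -11) -> (-(-11), -(-2), -(13)) = (11, 2, -13)
Step 4: (11, 2, -13) -> (-(-13), -(11), -(2)) = (13, -11, -2)
Step 5: (13, -11, -2) -> (-(-2), -(13), -(-11)) = (2, -13, 11)

Answer: 2 -13 11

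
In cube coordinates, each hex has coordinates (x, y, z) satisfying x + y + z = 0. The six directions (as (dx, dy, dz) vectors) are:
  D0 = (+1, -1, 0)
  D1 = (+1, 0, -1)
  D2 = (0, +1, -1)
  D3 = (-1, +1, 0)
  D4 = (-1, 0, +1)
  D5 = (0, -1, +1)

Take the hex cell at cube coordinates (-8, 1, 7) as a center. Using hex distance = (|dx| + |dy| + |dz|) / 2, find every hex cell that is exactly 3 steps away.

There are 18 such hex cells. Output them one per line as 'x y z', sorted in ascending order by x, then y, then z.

Walk ring at distance 3 from (-8, 1, 7):
Start at center + D4*3 = (-11, 1, 10)
  hex 0: (-11, 1, 10)
  hex 1: (-10, 0, 10)
  hex 2: (-9, -1, 10)
  hex 3: (-8, -2, 10)
  hex 4: (-7, -2, 9)
  hex 5: (-6, -2, 8)
  hex 6: (-5, -2, 7)
  hex 7: (-5, -1, 6)
  hex 8: (-5, 0, 5)
  hex 9: (-5, 1, 4)
  hex 10: (-6, 2, 4)
  hex 11: (-7, 3, 4)
  hex 12: (-8, 4, 4)
  hex 13: (-9, 4, 5)
  hex 14: (-10, 4, 6)
  hex 15: (-11, 4, 7)
  hex 16: (-11, 3, 8)
  hex 17: (-11, 2, 9)
Sorted: 18 hexes.

Answer: -11 1 10
-11 2 9
-11 3 8
-11 4 7
-10 0 10
-10 4 6
-9 -1 10
-9 4 5
-8 -2 10
-8 4 4
-7 -2 9
-7 3 4
-6 -2 8
-6 2 4
-5 -2 7
-5 -1 6
-5 0 5
-5 1 4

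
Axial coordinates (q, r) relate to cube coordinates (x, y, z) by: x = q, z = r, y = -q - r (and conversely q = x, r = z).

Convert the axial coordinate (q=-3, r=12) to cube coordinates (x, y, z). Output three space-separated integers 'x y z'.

Answer: -3 -9 12

Derivation:
x = q = -3
z = r = 12
y = -x - z = -(-3) - (12) = -9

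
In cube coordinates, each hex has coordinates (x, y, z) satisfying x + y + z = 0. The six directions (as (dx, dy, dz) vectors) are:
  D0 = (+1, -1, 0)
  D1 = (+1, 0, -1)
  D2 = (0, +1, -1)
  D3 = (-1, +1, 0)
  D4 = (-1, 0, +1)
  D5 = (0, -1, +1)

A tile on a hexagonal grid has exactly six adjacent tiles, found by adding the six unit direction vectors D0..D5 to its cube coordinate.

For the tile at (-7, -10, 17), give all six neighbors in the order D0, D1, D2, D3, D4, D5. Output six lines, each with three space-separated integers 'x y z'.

Answer: -6 -11 17
-6 -10 16
-7 -9 16
-8 -9 17
-8 -10 18
-7 -11 18

Derivation:
Center: (-7, -10, 17). Add each direction:
  D0: (-7, -10, 17) + (1, -1, 0) = (-6, -11, 17)
  D1: (-7, -10, 17) + (1, 0, -1) = (-6, -10, 16)
  D2: (-7, -10, 17) + (0, 1, -1) = (-7, -9, 16)
  D3: (-7, -10, 17) + (-1, 1, 0) = (-8, -9, 17)
  D4: (-7, -10, 17) + (-1, 0, 1) = (-8, -10, 18)
  D5: (-7, -10, 17) + (0, -1, 1) = (-7, -11, 18)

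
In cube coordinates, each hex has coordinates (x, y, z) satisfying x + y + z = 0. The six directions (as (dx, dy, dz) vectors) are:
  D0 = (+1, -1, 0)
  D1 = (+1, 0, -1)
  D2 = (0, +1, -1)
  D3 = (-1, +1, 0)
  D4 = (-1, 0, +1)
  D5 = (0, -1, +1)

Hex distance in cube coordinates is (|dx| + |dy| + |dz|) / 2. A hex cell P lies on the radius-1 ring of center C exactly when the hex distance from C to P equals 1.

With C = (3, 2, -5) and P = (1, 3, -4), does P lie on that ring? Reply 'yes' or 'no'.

Answer: no

Derivation:
|px - cx| = |1 - 3| = 2
|py - cy| = |3 - 2| = 1
|pz - cz| = |-4 - (-5)| = 1
distance = (2+1+1)/2 = 4/2 = 2
radius = 1; distance != radius -> no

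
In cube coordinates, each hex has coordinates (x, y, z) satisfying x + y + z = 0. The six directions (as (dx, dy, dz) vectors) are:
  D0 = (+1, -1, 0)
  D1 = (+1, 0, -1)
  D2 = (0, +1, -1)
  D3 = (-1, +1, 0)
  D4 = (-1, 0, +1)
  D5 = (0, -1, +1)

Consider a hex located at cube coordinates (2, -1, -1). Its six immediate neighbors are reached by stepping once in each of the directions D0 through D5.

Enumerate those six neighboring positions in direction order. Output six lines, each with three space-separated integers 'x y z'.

Center: (2, -1, -1). Add each direction:
  D0: (2, -1, -1) + (1, -1, 0) = (3, -2, -1)
  D1: (2, -1, -1) + (1, 0, -1) = (3, -1, -2)
  D2: (2, -1, -1) + (0, 1, -1) = (2, 0, -2)
  D3: (2, -1, -1) + (-1, 1, 0) = (1, 0, -1)
  D4: (2, -1, -1) + (-1, 0, 1) = (1, -1, 0)
  D5: (2, -1, -1) + (0, -1, 1) = (2, -2, 0)

Answer: 3 -2 -1
3 -1 -2
2 0 -2
1 0 -1
1 -1 0
2 -2 0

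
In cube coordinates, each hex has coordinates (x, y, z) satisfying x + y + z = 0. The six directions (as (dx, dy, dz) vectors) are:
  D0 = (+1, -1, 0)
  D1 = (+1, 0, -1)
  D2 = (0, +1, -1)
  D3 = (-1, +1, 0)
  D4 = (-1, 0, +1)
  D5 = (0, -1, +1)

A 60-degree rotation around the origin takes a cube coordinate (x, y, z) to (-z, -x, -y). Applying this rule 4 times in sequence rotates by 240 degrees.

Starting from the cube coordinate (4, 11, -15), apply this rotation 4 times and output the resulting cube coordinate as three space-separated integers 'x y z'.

Start: (4, 11, -15)
Step 1: (4, 11, -15) -> (-(-15), -(4), -(11)) = (15, -4, -11)
Step 2: (15, -4, -11) -> (-(-11), -(15), -(-4)) = (11, -15, 4)
Step 3: (11, -15, 4) -> (-(4), -(11), -(-15)) = (-4, -11, 15)
Step 4: (-4, -11, 15) -> (-(15), -(-4), -(-11)) = (-15, 4, 11)

Answer: -15 4 11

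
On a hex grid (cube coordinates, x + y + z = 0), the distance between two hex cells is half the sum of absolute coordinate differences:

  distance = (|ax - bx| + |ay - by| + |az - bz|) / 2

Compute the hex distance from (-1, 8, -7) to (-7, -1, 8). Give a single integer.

Answer: 15

Derivation:
|ax - bx| = |-1 - (-7)| = 6
|ay - by| = |8 - (-1)| = 9
|az - bz| = |-7 - 8| = 15
distance = (6 + 9 + 15) / 2 = 30 / 2 = 15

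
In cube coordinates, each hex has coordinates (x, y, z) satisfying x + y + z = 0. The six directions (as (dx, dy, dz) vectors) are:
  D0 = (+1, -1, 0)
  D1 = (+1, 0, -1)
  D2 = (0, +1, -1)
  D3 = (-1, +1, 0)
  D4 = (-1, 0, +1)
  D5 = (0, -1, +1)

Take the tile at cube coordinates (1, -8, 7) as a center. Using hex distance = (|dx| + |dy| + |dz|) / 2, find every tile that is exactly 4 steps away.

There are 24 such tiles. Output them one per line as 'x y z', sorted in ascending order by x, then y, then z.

Walk ring at distance 4 from (1, -8, 7):
Start at center + D4*4 = (-3, -8, 11)
  hex 0: (-3, -8, 11)
  hex 1: (-2, -9, 11)
  hex 2: (-1, -10, 11)
  hex 3: (0, -11, 11)
  hex 4: (1, -12, 11)
  hex 5: (2, -12, 10)
  hex 6: (3, -12, 9)
  hex 7: (4, -12, 8)
  hex 8: (5, -12, 7)
  hex 9: (5, -11, 6)
  hex 10: (5, -10, 5)
  hex 11: (5, -9, 4)
  hex 12: (5, -8, 3)
  hex 13: (4, -7, 3)
  hex 14: (3, -6, 3)
  hex 15: (2, -5, 3)
  hex 16: (1, -4, 3)
  hex 17: (0, -4, 4)
  hex 18: (-1, -4, 5)
  hex 19: (-2, -4, 6)
  hex 20: (-3, -4, 7)
  hex 21: (-3, -5, 8)
  hex 22: (-3, -6, 9)
  hex 23: (-3, -7, 10)
Sorted: 24 hexes.

Answer: -3 -8 11
-3 -7 10
-3 -6 9
-3 -5 8
-3 -4 7
-2 -9 11
-2 -4 6
-1 -10 11
-1 -4 5
0 -11 11
0 -4 4
1 -12 11
1 -4 3
2 -12 10
2 -5 3
3 -12 9
3 -6 3
4 -12 8
4 -7 3
5 -12 7
5 -11 6
5 -10 5
5 -9 4
5 -8 3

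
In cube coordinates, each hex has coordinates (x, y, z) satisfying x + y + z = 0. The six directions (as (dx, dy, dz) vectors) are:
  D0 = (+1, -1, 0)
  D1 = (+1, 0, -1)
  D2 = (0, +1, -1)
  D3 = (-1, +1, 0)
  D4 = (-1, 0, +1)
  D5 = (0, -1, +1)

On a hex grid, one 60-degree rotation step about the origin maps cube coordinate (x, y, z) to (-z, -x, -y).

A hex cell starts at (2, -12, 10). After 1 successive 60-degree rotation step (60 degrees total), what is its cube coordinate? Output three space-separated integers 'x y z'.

Answer: -10 -2 12

Derivation:
Start: (2, -12, 10)
Step 1: (2, -12, 10) -> (-(10), -(2), -(-12)) = (-10, -2, 12)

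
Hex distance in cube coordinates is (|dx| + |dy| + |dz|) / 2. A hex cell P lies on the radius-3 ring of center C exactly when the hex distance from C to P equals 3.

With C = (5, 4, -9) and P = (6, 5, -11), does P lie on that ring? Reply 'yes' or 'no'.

Answer: no

Derivation:
|px - cx| = |6 - 5| = 1
|py - cy| = |5 - 4| = 1
|pz - cz| = |-11 - (-9)| = 2
distance = (1+1+2)/2 = 4/2 = 2
radius = 3; distance != radius -> no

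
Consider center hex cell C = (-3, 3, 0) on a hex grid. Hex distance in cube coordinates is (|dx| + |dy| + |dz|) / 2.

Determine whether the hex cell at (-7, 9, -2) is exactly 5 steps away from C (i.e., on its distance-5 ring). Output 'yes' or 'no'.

|px - cx| = |-7 - (-3)| = 4
|py - cy| = |9 - 3| = 6
|pz - cz| = |-2 - 0| = 2
distance = (4+6+2)/2 = 12/2 = 6
radius = 5; distance != radius -> no

Answer: no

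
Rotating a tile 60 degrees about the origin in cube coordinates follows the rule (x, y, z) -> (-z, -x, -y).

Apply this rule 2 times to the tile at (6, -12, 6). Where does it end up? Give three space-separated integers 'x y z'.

Start: (6, -12, 6)
Step 1: (6, -12, 6) -> (-(6), -(6), -(-12)) = (-6, -6, 12)
Step 2: (-6, -6, 12) -> (-(12), -(-6), -(-6)) = (-12, 6, 6)

Answer: -12 6 6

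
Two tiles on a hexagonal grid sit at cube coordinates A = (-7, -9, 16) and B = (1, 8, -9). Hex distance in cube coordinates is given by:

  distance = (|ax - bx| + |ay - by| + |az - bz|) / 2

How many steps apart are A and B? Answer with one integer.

|ax - bx| = |-7 - 1| = 8
|ay - by| = |-9 - 8| = 17
|az - bz| = |16 - (-9)| = 25
distance = (8 + 17 + 25) / 2 = 50 / 2 = 25

Answer: 25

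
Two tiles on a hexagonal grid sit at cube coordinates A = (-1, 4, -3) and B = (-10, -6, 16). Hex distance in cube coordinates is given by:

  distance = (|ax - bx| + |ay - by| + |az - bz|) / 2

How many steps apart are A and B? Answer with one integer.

Answer: 19

Derivation:
|ax - bx| = |-1 - (-10)| = 9
|ay - by| = |4 - (-6)| = 10
|az - bz| = |-3 - 16| = 19
distance = (9 + 10 + 19) / 2 = 38 / 2 = 19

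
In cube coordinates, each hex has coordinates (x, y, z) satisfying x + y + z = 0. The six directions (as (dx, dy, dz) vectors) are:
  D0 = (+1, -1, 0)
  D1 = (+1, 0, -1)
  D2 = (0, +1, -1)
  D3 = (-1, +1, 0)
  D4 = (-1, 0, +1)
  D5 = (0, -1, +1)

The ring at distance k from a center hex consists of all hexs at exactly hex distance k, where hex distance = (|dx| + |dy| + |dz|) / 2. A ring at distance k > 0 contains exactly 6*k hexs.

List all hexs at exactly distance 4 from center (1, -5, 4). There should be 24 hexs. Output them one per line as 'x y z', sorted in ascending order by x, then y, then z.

Answer: -3 -5 8
-3 -4 7
-3 -3 6
-3 -2 5
-3 -1 4
-2 -6 8
-2 -1 3
-1 -7 8
-1 -1 2
0 -8 8
0 -1 1
1 -9 8
1 -1 0
2 -9 7
2 -2 0
3 -9 6
3 -3 0
4 -9 5
4 -4 0
5 -9 4
5 -8 3
5 -7 2
5 -6 1
5 -5 0

Derivation:
Walk ring at distance 4 from (1, -5, 4):
Start at center + D4*4 = (-3, -5, 8)
  hex 0: (-3, -5, 8)
  hex 1: (-2, -6, 8)
  hex 2: (-1, -7, 8)
  hex 3: (0, -8, 8)
  hex 4: (1, -9, 8)
  hex 5: (2, -9, 7)
  hex 6: (3, -9, 6)
  hex 7: (4, -9, 5)
  hex 8: (5, -9, 4)
  hex 9: (5, -8, 3)
  hex 10: (5, -7, 2)
  hex 11: (5, -6, 1)
  hex 12: (5, -5, 0)
  hex 13: (4, -4, 0)
  hex 14: (3, -3, 0)
  hex 15: (2, -2, 0)
  hex 16: (1, -1, 0)
  hex 17: (0, -1, 1)
  hex 18: (-1, -1, 2)
  hex 19: (-2, -1, 3)
  hex 20: (-3, -1, 4)
  hex 21: (-3, -2, 5)
  hex 22: (-3, -3, 6)
  hex 23: (-3, -4, 7)
Sorted: 24 hexes.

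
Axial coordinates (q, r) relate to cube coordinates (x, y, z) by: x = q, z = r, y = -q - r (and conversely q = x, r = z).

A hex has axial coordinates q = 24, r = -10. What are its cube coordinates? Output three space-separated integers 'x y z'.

Answer: 24 -14 -10

Derivation:
x = q = 24
z = r = -10
y = -x - z = -(24) - (-10) = -14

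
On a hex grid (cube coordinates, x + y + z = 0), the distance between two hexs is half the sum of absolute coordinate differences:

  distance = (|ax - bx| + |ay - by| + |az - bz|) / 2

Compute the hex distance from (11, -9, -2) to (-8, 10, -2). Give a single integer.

|ax - bx| = |11 - (-8)| = 19
|ay - by| = |-9 - 10| = 19
|az - bz| = |-2 - (-2)| = 0
distance = (19 + 19 + 0) / 2 = 38 / 2 = 19

Answer: 19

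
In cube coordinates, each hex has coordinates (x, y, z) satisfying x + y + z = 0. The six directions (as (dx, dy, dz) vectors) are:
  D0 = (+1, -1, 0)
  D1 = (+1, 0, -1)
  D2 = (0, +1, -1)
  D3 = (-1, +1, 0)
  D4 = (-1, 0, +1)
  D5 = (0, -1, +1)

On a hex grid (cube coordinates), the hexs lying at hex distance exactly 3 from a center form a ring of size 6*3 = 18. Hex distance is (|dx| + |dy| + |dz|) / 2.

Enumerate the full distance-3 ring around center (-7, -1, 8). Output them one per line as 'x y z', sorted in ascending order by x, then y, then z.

Answer: -10 -1 11
-10 0 10
-10 1 9
-10 2 8
-9 -2 11
-9 2 7
-8 -3 11
-8 2 6
-7 -4 11
-7 2 5
-6 -4 10
-6 1 5
-5 -4 9
-5 0 5
-4 -4 8
-4 -3 7
-4 -2 6
-4 -1 5

Derivation:
Walk ring at distance 3 from (-7, -1, 8):
Start at center + D4*3 = (-10, -1, 11)
  hex 0: (-10, -1, 11)
  hex 1: (-9, -2, 11)
  hex 2: (-8, -3, 11)
  hex 3: (-7, -4, 11)
  hex 4: (-6, -4, 10)
  hex 5: (-5, -4, 9)
  hex 6: (-4, -4, 8)
  hex 7: (-4, -3, 7)
  hex 8: (-4, -2, 6)
  hex 9: (-4, -1, 5)
  hex 10: (-5, 0, 5)
  hex 11: (-6, 1, 5)
  hex 12: (-7, 2, 5)
  hex 13: (-8, 2, 6)
  hex 14: (-9, 2, 7)
  hex 15: (-10, 2, 8)
  hex 16: (-10, 1, 9)
  hex 17: (-10, 0, 10)
Sorted: 18 hexes.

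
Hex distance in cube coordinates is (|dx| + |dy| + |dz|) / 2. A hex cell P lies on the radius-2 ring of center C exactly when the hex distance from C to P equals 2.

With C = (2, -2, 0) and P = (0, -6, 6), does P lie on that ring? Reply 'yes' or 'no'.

|px - cx| = |0 - 2| = 2
|py - cy| = |-6 - (-2)| = 4
|pz - cz| = |6 - 0| = 6
distance = (2+4+6)/2 = 12/2 = 6
radius = 2; distance != radius -> no

Answer: no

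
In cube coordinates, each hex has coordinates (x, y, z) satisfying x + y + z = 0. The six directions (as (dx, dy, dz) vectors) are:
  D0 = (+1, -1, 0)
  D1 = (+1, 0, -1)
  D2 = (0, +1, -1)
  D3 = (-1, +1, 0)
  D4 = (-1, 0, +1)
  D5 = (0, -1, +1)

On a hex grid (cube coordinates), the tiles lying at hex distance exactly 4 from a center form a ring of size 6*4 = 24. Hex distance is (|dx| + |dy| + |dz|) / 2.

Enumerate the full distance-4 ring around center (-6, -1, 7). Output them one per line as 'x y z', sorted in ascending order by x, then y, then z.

Walk ring at distance 4 from (-6, -1, 7):
Start at center + D4*4 = (-10, -1, 11)
  hex 0: (-10, -1, 11)
  hex 1: (-9, -2, 11)
  hex 2: (-8, -3, 11)
  hex 3: (-7, -4, 11)
  hex 4: (-6, -5, 11)
  hex 5: (-5, -5, 10)
  hex 6: (-4, -5, 9)
  hex 7: (-3, -5, 8)
  hex 8: (-2, -5, 7)
  hex 9: (-2, -4, 6)
  hex 10: (-2, -3, 5)
  hex 11: (-2, -2, 4)
  hex 12: (-2, -1, 3)
  hex 13: (-3, 0, 3)
  hex 14: (-4, 1, 3)
  hex 15: (-5, 2, 3)
  hex 16: (-6, 3, 3)
  hex 17: (-7, 3, 4)
  hex 18: (-8, 3, 5)
  hex 19: (-9, 3, 6)
  hex 20: (-10, 3, 7)
  hex 21: (-10, 2, 8)
  hex 22: (-10, 1, 9)
  hex 23: (-10, 0, 10)
Sorted: 24 hexes.

Answer: -10 -1 11
-10 0 10
-10 1 9
-10 2 8
-10 3 7
-9 -2 11
-9 3 6
-8 -3 11
-8 3 5
-7 -4 11
-7 3 4
-6 -5 11
-6 3 3
-5 -5 10
-5 2 3
-4 -5 9
-4 1 3
-3 -5 8
-3 0 3
-2 -5 7
-2 -4 6
-2 -3 5
-2 -2 4
-2 -1 3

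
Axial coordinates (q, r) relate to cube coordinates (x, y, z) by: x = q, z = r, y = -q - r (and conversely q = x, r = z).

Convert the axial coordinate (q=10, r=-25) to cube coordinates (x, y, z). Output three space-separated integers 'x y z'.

Answer: 10 15 -25

Derivation:
x = q = 10
z = r = -25
y = -x - z = -(10) - (-25) = 15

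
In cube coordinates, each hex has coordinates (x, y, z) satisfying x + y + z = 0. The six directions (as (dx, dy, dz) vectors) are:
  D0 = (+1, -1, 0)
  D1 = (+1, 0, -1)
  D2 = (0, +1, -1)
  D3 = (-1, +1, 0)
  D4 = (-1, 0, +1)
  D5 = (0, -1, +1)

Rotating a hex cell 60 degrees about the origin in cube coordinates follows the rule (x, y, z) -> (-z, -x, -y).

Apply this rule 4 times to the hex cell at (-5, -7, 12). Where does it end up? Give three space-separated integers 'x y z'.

Answer: 12 -5 -7

Derivation:
Start: (-5, -7, 12)
Step 1: (-5, -7, 12) -> (-(12), -(-5), -(-7)) = (-12, 5, 7)
Step 2: (-12, 5, 7) -> (-(7), -(-12), -(5)) = (-7, 12, -5)
Step 3: (-7, 12, -5) -> (-(-5), -(-7), -(12)) = (5, 7, -12)
Step 4: (5, 7, -12) -> (-(-12), -(5), -(7)) = (12, -5, -7)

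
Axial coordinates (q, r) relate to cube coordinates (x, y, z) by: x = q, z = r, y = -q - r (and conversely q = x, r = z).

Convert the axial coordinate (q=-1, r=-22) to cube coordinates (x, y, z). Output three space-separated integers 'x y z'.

Answer: -1 23 -22

Derivation:
x = q = -1
z = r = -22
y = -x - z = -(-1) - (-22) = 23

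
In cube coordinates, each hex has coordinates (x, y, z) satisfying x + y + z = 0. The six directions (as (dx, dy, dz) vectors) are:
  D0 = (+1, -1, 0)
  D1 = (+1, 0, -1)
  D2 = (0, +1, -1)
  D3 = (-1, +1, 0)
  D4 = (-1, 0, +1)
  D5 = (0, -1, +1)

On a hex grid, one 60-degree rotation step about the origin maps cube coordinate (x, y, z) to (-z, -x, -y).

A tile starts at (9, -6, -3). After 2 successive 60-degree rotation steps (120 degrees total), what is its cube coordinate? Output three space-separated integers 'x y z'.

Answer: -6 -3 9

Derivation:
Start: (9, -6, -3)
Step 1: (9, -6, -3) -> (-(-3), -(9), -(-6)) = (3, -9, 6)
Step 2: (3, -9, 6) -> (-(6), -(3), -(-9)) = (-6, -3, 9)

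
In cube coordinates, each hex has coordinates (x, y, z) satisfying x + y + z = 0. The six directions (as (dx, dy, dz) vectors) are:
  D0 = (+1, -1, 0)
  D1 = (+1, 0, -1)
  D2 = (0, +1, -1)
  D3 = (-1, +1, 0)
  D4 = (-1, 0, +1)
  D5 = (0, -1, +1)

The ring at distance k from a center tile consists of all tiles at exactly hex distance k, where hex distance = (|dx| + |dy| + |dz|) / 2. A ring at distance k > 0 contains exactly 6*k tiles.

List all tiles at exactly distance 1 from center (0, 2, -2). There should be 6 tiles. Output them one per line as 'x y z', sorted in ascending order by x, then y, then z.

Walk ring at distance 1 from (0, 2, -2):
Start at center + D4*1 = (-1, 2, -1)
  hex 0: (-1, 2, -1)
  hex 1: (0, 1, -1)
  hex 2: (1, 1, -2)
  hex 3: (1, 2, -3)
  hex 4: (0, 3, -3)
  hex 5: (-1, 3, -2)
Sorted: 6 hexes.

Answer: -1 2 -1
-1 3 -2
0 1 -1
0 3 -3
1 1 -2
1 2 -3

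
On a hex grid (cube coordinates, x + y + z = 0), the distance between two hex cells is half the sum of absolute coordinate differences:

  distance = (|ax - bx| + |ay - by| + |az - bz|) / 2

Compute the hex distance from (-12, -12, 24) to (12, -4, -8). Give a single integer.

|ax - bx| = |-12 - 12| = 24
|ay - by| = |-12 - (-4)| = 8
|az - bz| = |24 - (-8)| = 32
distance = (24 + 8 + 32) / 2 = 64 / 2 = 32

Answer: 32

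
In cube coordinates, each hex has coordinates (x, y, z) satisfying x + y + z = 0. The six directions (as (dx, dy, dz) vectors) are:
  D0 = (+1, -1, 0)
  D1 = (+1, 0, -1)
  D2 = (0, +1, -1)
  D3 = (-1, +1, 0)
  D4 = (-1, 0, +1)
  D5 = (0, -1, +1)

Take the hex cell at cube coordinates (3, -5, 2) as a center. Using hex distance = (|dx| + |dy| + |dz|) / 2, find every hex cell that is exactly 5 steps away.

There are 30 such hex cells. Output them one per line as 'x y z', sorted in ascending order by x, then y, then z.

Walk ring at distance 5 from (3, -5, 2):
Start at center + D4*5 = (-2, -5, 7)
  hex 0: (-2, -5, 7)
  hex 1: (-1, -6, 7)
  hex 2: (0, -7, 7)
  hex 3: (1, -8, 7)
  hex 4: (2, -9, 7)
  hex 5: (3, -10, 7)
  hex 6: (4, -10, 6)
  hex 7: (5, -10, 5)
  hex 8: (6, -10, 4)
  hex 9: (7, -10, 3)
  hex 10: (8, -10, 2)
  hex 11: (8, -9, 1)
  hex 12: (8, -8, 0)
  hex 13: (8, -7, -1)
  hex 14: (8, -6, -2)
  hex 15: (8, -5, -3)
  hex 16: (7, -4, -3)
  hex 17: (6, -3, -3)
  hex 18: (5, -2, -3)
  hex 19: (4, -1, -3)
  hex 20: (3, 0, -3)
  hex 21: (2, 0, -2)
  hex 22: (1, 0, -1)
  hex 23: (0, 0, 0)
  hex 24: (-1, 0, 1)
  hex 25: (-2, 0, 2)
  hex 26: (-2, -1, 3)
  hex 27: (-2, -2, 4)
  hex 28: (-2, -3, 5)
  hex 29: (-2, -4, 6)
Sorted: 30 hexes.

Answer: -2 -5 7
-2 -4 6
-2 -3 5
-2 -2 4
-2 -1 3
-2 0 2
-1 -6 7
-1 0 1
0 -7 7
0 0 0
1 -8 7
1 0 -1
2 -9 7
2 0 -2
3 -10 7
3 0 -3
4 -10 6
4 -1 -3
5 -10 5
5 -2 -3
6 -10 4
6 -3 -3
7 -10 3
7 -4 -3
8 -10 2
8 -9 1
8 -8 0
8 -7 -1
8 -6 -2
8 -5 -3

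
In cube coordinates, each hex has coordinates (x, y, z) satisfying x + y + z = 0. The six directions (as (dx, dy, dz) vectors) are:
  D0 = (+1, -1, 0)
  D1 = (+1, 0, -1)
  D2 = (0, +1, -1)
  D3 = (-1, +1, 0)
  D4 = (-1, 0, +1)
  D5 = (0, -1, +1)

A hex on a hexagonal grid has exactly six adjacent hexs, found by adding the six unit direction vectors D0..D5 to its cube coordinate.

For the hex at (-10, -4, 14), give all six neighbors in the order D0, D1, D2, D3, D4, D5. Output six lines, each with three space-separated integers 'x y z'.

Center: (-10, -4, 14). Add each direction:
  D0: (-10, -4, 14) + (1, -1, 0) = (-9, -5, 14)
  D1: (-10, -4, 14) + (1, 0, -1) = (-9, -4, 13)
  D2: (-10, -4, 14) + (0, 1, -1) = (-10, -3, 13)
  D3: (-10, -4, 14) + (-1, 1, 0) = (-11, -3, 14)
  D4: (-10, -4, 14) + (-1, 0, 1) = (-11, -4, 15)
  D5: (-10, -4, 14) + (0, -1, 1) = (-10, -5, 15)

Answer: -9 -5 14
-9 -4 13
-10 -3 13
-11 -3 14
-11 -4 15
-10 -5 15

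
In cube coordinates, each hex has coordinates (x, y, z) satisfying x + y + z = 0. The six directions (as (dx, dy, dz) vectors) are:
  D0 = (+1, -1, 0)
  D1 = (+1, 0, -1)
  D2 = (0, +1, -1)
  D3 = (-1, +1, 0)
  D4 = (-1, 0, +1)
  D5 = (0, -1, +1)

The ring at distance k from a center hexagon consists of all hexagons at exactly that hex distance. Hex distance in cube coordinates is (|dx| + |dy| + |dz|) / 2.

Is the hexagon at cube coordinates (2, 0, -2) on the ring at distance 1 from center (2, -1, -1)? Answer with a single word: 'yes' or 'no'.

Answer: yes

Derivation:
|px - cx| = |2 - 2| = 0
|py - cy| = |0 - (-1)| = 1
|pz - cz| = |-2 - (-1)| = 1
distance = (0+1+1)/2 = 2/2 = 1
radius = 1; distance == radius -> yes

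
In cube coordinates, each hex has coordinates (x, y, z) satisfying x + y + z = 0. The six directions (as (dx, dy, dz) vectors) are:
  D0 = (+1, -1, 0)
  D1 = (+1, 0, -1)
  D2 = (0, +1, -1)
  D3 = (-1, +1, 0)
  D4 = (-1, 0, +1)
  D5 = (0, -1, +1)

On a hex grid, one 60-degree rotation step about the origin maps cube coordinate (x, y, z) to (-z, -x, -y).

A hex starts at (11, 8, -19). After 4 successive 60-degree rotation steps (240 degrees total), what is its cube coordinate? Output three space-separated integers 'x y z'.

Start: (11, 8, -19)
Step 1: (11, 8, -19) -> (-(-19), -(11), -(8)) = (19, -11, -8)
Step 2: (19, -11, -8) -> (-(-8), -(19), -(-11)) = (8, -19, 11)
Step 3: (8, -19, 11) -> (-(11), -(8), -(-19)) = (-11, -8, 19)
Step 4: (-11, -8, 19) -> (-(19), -(-11), -(-8)) = (-19, 11, 8)

Answer: -19 11 8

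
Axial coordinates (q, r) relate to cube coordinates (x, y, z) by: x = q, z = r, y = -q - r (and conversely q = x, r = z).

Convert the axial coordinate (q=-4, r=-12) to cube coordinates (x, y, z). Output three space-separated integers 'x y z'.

Answer: -4 16 -12

Derivation:
x = q = -4
z = r = -12
y = -x - z = -(-4) - (-12) = 16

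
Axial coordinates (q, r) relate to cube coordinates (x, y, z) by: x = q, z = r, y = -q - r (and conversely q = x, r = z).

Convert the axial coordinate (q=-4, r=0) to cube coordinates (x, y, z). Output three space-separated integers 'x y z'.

x = q = -4
z = r = 0
y = -x - z = -(-4) - (0) = 4

Answer: -4 4 0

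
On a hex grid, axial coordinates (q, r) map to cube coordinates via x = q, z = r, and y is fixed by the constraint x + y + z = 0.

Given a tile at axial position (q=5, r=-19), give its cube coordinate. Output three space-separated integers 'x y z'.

Answer: 5 14 -19

Derivation:
x = q = 5
z = r = -19
y = -x - z = -(5) - (-19) = 14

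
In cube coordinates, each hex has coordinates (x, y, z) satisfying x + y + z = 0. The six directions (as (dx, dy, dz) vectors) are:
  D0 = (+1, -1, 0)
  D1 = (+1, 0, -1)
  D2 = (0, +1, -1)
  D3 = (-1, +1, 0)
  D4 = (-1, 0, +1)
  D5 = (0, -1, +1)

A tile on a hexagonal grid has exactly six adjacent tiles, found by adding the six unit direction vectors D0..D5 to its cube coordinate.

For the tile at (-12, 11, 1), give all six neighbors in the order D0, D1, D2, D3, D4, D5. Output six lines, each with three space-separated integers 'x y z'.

Center: (-12, 11, 1). Add each direction:
  D0: (-12, 11, 1) + (1, -1, 0) = (-11, 10, 1)
  D1: (-12, 11, 1) + (1, 0, -1) = (-11, 11, 0)
  D2: (-12, 11, 1) + (0, 1, -1) = (-12, 12, 0)
  D3: (-12, 11, 1) + (-1, 1, 0) = (-13, 12, 1)
  D4: (-12, 11, 1) + (-1, 0, 1) = (-13, 11, 2)
  D5: (-12, 11, 1) + (0, -1, 1) = (-12, 10, 2)

Answer: -11 10 1
-11 11 0
-12 12 0
-13 12 1
-13 11 2
-12 10 2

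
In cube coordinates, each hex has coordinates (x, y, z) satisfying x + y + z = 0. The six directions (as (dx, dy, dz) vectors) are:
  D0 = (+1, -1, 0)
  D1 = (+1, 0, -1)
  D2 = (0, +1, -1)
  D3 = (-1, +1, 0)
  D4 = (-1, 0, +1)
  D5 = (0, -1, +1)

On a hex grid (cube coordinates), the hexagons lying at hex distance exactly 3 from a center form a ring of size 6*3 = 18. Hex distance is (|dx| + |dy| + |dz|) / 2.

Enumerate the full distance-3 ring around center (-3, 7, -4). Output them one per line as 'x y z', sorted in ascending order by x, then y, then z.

Answer: -6 7 -1
-6 8 -2
-6 9 -3
-6 10 -4
-5 6 -1
-5 10 -5
-4 5 -1
-4 10 -6
-3 4 -1
-3 10 -7
-2 4 -2
-2 9 -7
-1 4 -3
-1 8 -7
0 4 -4
0 5 -5
0 6 -6
0 7 -7

Derivation:
Walk ring at distance 3 from (-3, 7, -4):
Start at center + D4*3 = (-6, 7, -1)
  hex 0: (-6, 7, -1)
  hex 1: (-5, 6, -1)
  hex 2: (-4, 5, -1)
  hex 3: (-3, 4, -1)
  hex 4: (-2, 4, -2)
  hex 5: (-1, 4, -3)
  hex 6: (0, 4, -4)
  hex 7: (0, 5, -5)
  hex 8: (0, 6, -6)
  hex 9: (0, 7, -7)
  hex 10: (-1, 8, -7)
  hex 11: (-2, 9, -7)
  hex 12: (-3, 10, -7)
  hex 13: (-4, 10, -6)
  hex 14: (-5, 10, -5)
  hex 15: (-6, 10, -4)
  hex 16: (-6, 9, -3)
  hex 17: (-6, 8, -2)
Sorted: 18 hexes.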